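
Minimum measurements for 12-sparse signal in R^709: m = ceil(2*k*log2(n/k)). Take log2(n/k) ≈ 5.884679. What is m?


log2(n/k) = log2(709/12) ≈ 5.884679.
2*k*log2(n/k) ≈ 2*12*5.884679 = 141.232296.
m = ceil(141.232296) = 142.

142


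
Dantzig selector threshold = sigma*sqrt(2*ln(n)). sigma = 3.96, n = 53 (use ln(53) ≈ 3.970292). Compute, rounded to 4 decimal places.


ln(53) ≈ 3.970292.
2*ln(n) ≈ 7.940584.
sqrt(2*ln(n)) ≈ sqrt(7.940584) ≈ 2.817904.
threshold ≈ 3.96*2.817904 = 11.15889984 ≈ 11.1589.

11.1589


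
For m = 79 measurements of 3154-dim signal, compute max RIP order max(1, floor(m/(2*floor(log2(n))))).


floor(log2(3154)) = 11.
2*11 = 22.
m/(2*floor(log2(n))) = 79/22 ≈ 3.5909.
floor = 3.
k = max(1, 3) = 3.

3


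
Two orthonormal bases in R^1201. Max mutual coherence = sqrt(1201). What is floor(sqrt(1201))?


34^2 = 1156 <= 1201 < 1225 = 35^2, so 34 <= sqrt(1201) < 35.
floor(sqrt(1201)) = 34.

34


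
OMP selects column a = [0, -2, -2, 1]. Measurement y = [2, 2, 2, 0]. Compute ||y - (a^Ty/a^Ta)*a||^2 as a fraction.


a^T a = 9.
a^T y = -8.
coeff = -8/9 = -8/9.
||r||^2 = 44/9.

44/9


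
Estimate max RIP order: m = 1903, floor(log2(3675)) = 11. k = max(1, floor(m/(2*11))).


floor(log2(3675)) = 11.
2*11 = 22.
m/(2*floor(log2(n))) = 1903/22 ≈ 86.5.
floor = 86.
k = max(1, 86) = 86.

86


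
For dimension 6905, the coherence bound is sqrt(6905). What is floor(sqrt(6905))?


83^2 = 6889 <= 6905 < 7056 = 84^2, so 83 <= sqrt(6905) < 84.
floor(sqrt(6905)) = 83.

83


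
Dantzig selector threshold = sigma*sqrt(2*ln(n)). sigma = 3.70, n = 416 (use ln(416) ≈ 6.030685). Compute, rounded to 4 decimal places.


ln(416) ≈ 6.030685.
2*ln(n) ≈ 12.06137.
sqrt(2*ln(n)) ≈ sqrt(12.06137) ≈ 3.472948.
threshold ≈ 3.70*3.472948 = 12.8499076 ≈ 12.8499.

12.8499


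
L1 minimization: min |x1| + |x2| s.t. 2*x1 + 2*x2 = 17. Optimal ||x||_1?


Axis intercepts:
  x1 = 17/2, x2 = 0: L1 = 17/2
  x1 = 0, x2 = 17/2: L1 = 17/2
x* = (17/2, 0)
||x*||_1 = 17/2.

17/2


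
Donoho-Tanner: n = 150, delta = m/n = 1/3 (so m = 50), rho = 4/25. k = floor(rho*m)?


m = 1/3*150 = 50.
rho = 4/25.
rho*m = 4/25*50 = 8.
k = floor(8) = 8.

8


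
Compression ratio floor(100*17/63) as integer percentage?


100*m/n = 100*17/63 ≈ 26.9841.
floor = 26.

26


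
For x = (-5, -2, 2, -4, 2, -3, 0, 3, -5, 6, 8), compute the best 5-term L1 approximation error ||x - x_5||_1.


Sorted |x_i| descending: [8, 6, 5, 5, 4, 3, 3, 2, 2, 2, 0]
Keep top 5: [8, 6, 5, 5, 4]
Tail entries: [3, 3, 2, 2, 2, 0]
L1 error = sum of tail = 12.

12


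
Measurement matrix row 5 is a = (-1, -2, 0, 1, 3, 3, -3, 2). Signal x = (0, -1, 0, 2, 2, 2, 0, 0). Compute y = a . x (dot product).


Non-zero terms: ['-2*-1', '1*2', '3*2', '3*2']
Products: [2, 2, 6, 6]
y = sum = 16.

16


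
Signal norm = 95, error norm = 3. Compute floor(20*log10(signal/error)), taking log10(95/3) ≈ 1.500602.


||x||/||e|| = 95/3.
log10(95/3) ≈ 1.500602.
20*log10(||x||/||e||) ≈ 20*1.500602 = 30.01204.
floor(30.01204) = 30.

30


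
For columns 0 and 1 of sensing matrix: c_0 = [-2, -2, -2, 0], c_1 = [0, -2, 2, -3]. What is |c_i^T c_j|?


Inner product: -2*0 + -2*-2 + -2*2 + 0*-3
Products: [0, 4, -4, 0]
Sum = 0.
|dot| = 0.

0


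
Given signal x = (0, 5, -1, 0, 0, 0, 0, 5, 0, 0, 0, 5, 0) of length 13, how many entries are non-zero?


Non-zero positions: [1, 2, 7, 11].
Sparsity = 4.

4


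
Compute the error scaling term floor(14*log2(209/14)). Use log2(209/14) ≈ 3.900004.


log2(n/k) = log2(209/14) ≈ 3.900004.
k*log2(n/k) ≈ 14*3.900004 = 54.600056.
floor(54.600056) = 54.

54


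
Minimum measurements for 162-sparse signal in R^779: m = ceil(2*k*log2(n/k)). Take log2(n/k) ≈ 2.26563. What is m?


log2(n/k) = log2(779/162) ≈ 2.26563.
2*k*log2(n/k) ≈ 2*162*2.26563 = 734.06412.
m = ceil(734.06412) = 735.

735


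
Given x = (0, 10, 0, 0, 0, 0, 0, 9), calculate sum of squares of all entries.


Non-zero entries: [(1, 10), (7, 9)]
Squares: [100, 81]
||x||_2^2 = sum = 181.

181


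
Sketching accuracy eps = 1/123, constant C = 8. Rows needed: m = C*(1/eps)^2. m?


1/eps = 123.
(1/eps)^2 = 15129.
m = 8*15129 = 121032.

121032


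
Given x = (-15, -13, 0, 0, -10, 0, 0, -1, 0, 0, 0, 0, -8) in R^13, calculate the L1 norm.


Non-zero entries: [(0, -15), (1, -13), (4, -10), (7, -1), (12, -8)]
Absolute values: [15, 13, 10, 1, 8]
||x||_1 = sum = 47.

47


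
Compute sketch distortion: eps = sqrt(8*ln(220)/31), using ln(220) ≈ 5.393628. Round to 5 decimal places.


ln(220) ≈ 5.393628.
8*ln(N)/m ≈ 8*5.393628/31 ≈ 1.391904.
eps = sqrt(1.391904) ≈ 1.1797898 ≈ 1.17979.

1.17979


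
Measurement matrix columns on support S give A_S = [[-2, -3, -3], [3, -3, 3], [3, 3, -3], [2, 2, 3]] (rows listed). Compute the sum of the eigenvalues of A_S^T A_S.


Sum of eigenvalues of A_S^T A_S = trace(A_S^T A_S) = sum of squared column norms of A_S.
A_S^T A_S diagonal: [26, 31, 36].
trace = 26 + 31 + 36 = 93.

93


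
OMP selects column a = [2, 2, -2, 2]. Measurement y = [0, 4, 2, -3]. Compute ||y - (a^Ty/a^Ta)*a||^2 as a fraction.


a^T a = 16.
a^T y = -2.
coeff = -2/16 = -1/8.
||r||^2 = 115/4.

115/4


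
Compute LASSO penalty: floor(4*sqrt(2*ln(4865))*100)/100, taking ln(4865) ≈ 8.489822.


ln(4865) ≈ 8.489822.
2*ln(n) ≈ 16.979644.
sqrt(2*ln(n)) ≈ sqrt(16.979644) ≈ 4.120636.
lambda ≈ 4*4.120636 = 16.482544.
floor(lambda*100)/100 = 16.48.

16.48


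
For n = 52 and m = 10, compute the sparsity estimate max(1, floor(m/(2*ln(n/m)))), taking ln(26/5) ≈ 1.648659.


n/m = 52/10 = 26/5.
ln(n/m) ≈ 1.648659.
2*ln(n/m) ≈ 3.297318.
m/(2*ln(n/m)) ≈ 10/3.297318 ≈ 3.0328.
floor = 3.
k_max = max(1, 3) = 3.

3


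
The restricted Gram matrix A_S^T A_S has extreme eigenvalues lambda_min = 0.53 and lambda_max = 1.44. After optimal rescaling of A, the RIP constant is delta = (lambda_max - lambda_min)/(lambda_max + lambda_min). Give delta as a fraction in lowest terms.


lambda_max - lambda_min = 1.44 - 0.53 = 0.91.
lambda_max + lambda_min = 1.44 + 0.53 = 1.97.
delta = 0.91/1.97 = 91/197.

91/197


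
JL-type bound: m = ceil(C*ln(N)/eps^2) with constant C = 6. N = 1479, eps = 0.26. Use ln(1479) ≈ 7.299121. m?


ln(1479) ≈ 7.299121.
eps^2 = 0.26^2 = 0.0676.
C*ln(N)/eps^2 ≈ 6*7.299121/0.0676 ≈ 647.851.
m = ceil(647.851) = 648.

648


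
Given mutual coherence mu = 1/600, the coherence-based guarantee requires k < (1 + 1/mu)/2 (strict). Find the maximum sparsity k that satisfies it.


1/mu = 600.
1 + 1/mu = 601.
(1 + 1/mu)/2 = 300.5 is not an integer, so k_max = floor(300.5) = 300.

300


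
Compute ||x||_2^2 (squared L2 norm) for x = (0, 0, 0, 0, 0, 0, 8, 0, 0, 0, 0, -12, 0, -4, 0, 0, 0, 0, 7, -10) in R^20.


Non-zero entries: [(6, 8), (11, -12), (13, -4), (18, 7), (19, -10)]
Squares: [64, 144, 16, 49, 100]
||x||_2^2 = sum = 373.

373


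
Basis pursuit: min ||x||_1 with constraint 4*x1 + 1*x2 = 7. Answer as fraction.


Axis intercepts:
  x1 = 7/4, x2 = 0: L1 = 7/4
  x1 = 0, x2 = 7: L1 = 7
x* = (7/4, 0)
||x*||_1 = 7/4.

7/4


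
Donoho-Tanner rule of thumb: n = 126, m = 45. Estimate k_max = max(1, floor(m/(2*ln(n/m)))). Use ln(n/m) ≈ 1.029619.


n/m = 126/45 = 14/5.
ln(n/m) ≈ 1.029619.
2*ln(n/m) ≈ 2.059238.
m/(2*ln(n/m)) ≈ 45/2.059238 ≈ 21.8527.
floor = 21.
k_max = max(1, 21) = 21.

21


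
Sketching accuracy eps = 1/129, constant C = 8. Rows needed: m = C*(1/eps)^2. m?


1/eps = 129.
(1/eps)^2 = 16641.
m = 8*16641 = 133128.

133128


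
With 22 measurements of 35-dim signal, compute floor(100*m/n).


100*m/n = 100*22/35 ≈ 62.8571.
floor = 62.

62


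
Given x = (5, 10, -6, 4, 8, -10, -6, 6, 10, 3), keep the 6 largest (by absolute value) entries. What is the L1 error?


Sorted |x_i| descending: [10, 10, 10, 8, 6, 6, 6, 5, 4, 3]
Keep top 6: [10, 10, 10, 8, 6, 6]
Tail entries: [6, 5, 4, 3]
L1 error = sum of tail = 18.

18


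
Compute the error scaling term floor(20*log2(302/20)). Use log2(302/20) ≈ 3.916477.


log2(n/k) = log2(302/20) ≈ 3.916477.
k*log2(n/k) ≈ 20*3.916477 = 78.32954.
floor(78.32954) = 78.

78


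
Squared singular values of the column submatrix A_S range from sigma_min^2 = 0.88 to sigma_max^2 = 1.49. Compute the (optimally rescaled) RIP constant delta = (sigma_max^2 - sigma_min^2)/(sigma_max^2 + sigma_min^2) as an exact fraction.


lambda_max - lambda_min = 1.49 - 0.88 = 0.61.
lambda_max + lambda_min = 1.49 + 0.88 = 2.37.
delta = 0.61/2.37 = 61/237.

61/237


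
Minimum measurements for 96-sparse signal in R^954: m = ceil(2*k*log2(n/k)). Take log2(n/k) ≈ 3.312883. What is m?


log2(n/k) = log2(954/96) ≈ 3.312883.
2*k*log2(n/k) ≈ 2*96*3.312883 = 636.073536.
m = ceil(636.073536) = 637.

637


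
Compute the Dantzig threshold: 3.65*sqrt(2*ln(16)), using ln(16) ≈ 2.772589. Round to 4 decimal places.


ln(16) ≈ 2.772589.
2*ln(n) ≈ 5.545178.
sqrt(2*ln(n)) ≈ sqrt(5.545178) ≈ 2.35482.
threshold ≈ 3.65*2.35482 = 8.595093 ≈ 8.5951.

8.5951


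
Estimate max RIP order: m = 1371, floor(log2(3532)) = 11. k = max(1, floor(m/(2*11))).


floor(log2(3532)) = 11.
2*11 = 22.
m/(2*floor(log2(n))) = 1371/22 ≈ 62.3182.
floor = 62.
k = max(1, 62) = 62.

62


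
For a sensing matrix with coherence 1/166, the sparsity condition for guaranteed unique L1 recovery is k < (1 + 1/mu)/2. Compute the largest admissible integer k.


1/mu = 166.
1 + 1/mu = 167.
(1 + 1/mu)/2 = 83.5 is not an integer, so k_max = floor(83.5) = 83.

83


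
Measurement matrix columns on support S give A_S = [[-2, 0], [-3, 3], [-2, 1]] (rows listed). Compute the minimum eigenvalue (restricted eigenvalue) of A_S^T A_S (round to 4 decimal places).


A_S^T A_S = [[17, -11], [-11, 10]].
trace = 27.
det = 49.
disc = trace^2 - 4*det = 729 - 4*49 = 533.
sqrt(533) ≈ 23.086793.
lam_min = (27 - sqrt(533))/2 ≈ (27 - 23.086793)/2 = 1.9566035 ≈ 1.9566.

1.9566


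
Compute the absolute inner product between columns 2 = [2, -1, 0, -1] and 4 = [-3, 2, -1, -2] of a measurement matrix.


Inner product: 2*-3 + -1*2 + 0*-1 + -1*-2
Products: [-6, -2, 0, 2]
Sum = -6.
|dot| = 6.

6


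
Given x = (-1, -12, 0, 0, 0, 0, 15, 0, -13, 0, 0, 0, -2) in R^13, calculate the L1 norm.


Non-zero entries: [(0, -1), (1, -12), (6, 15), (8, -13), (12, -2)]
Absolute values: [1, 12, 15, 13, 2]
||x||_1 = sum = 43.

43


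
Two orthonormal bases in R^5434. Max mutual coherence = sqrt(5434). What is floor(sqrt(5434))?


73^2 = 5329 <= 5434 < 5476 = 74^2, so 73 <= sqrt(5434) < 74.
floor(sqrt(5434)) = 73.

73


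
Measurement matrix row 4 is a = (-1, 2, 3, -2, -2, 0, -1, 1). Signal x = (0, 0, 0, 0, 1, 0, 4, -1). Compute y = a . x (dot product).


Non-zero terms: ['-2*1', '-1*4', '1*-1']
Products: [-2, -4, -1]
y = sum = -7.

-7


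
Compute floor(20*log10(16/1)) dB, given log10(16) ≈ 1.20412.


||x||/||e|| = 16/1 = 16.
log10(16) ≈ 1.20412.
20*log10(||x||/||e||) ≈ 20*1.20412 = 24.0824.
floor(24.0824) = 24.

24


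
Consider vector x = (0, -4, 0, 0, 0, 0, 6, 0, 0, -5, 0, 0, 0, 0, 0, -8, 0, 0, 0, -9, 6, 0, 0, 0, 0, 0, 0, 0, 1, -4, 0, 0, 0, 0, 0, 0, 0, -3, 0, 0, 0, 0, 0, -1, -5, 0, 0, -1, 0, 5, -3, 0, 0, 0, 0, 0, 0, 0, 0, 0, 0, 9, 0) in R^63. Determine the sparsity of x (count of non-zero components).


Non-zero positions: [1, 6, 9, 15, 19, 20, 28, 29, 37, 43, 44, 47, 49, 50, 61].
Sparsity = 15.

15


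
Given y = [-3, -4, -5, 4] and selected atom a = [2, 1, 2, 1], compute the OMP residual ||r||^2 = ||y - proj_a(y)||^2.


a^T a = 10.
a^T y = -16.
coeff = -16/10 = -8/5.
||r||^2 = 202/5.

202/5


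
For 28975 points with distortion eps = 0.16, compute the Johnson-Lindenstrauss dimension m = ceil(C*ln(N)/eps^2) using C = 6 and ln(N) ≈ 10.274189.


ln(28975) ≈ 10.274189.
eps^2 = 0.16^2 = 0.0256.
C*ln(N)/eps^2 ≈ 6*10.274189/0.0256 ≈ 2408.013.
m = ceil(2408.013) = 2409.

2409


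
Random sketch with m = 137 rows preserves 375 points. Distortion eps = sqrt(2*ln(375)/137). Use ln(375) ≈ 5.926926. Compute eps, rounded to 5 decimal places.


ln(375) ≈ 5.926926.
2*ln(N)/m ≈ 2*5.926926/137 ≈ 0.08652447.
eps = sqrt(0.08652447) ≈ 0.2941504 ≈ 0.29415.

0.29415


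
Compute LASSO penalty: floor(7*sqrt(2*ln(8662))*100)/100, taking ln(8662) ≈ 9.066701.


ln(8662) ≈ 9.066701.
2*ln(n) ≈ 18.133402.
sqrt(2*ln(n)) ≈ sqrt(18.133402) ≈ 4.258333.
lambda ≈ 7*4.258333 = 29.808331.
floor(lambda*100)/100 = 29.80.

29.80


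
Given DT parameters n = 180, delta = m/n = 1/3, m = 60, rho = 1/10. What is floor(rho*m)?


m = 1/3*180 = 60.
rho = 1/10.
rho*m = 1/10*60 = 6.
k = floor(6) = 6.

6


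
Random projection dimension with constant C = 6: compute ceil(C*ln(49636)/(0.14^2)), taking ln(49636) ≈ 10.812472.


ln(49636) ≈ 10.812472.
eps^2 = 0.14^2 = 0.0196.
C*ln(N)/eps^2 ≈ 6*10.812472/0.0196 ≈ 3309.9404.
m = ceil(3309.9404) = 3310.

3310


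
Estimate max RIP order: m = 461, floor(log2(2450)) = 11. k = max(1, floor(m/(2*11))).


floor(log2(2450)) = 11.
2*11 = 22.
m/(2*floor(log2(n))) = 461/22 ≈ 20.9545.
floor = 20.
k = max(1, 20) = 20.

20


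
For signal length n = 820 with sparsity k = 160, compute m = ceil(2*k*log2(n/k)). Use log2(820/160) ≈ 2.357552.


log2(n/k) = log2(820/160) ≈ 2.357552.
2*k*log2(n/k) ≈ 2*160*2.357552 = 754.41664.
m = ceil(754.41664) = 755.

755


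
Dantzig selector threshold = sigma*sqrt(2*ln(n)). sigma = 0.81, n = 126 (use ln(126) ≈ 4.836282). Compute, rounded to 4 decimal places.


ln(126) ≈ 4.836282.
2*ln(n) ≈ 9.672564.
sqrt(2*ln(n)) ≈ sqrt(9.672564) ≈ 3.110075.
threshold ≈ 0.81*3.110075 = 2.51916075 ≈ 2.5192.

2.5192


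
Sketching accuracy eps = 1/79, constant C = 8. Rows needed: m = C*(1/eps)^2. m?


1/eps = 79.
(1/eps)^2 = 6241.
m = 8*6241 = 49928.

49928


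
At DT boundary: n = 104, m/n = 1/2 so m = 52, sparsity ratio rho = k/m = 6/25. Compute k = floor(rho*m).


m = 1/2*104 = 52.
rho = 6/25.
rho*m = 6/25*52 = 12.48.
k = floor(12.48) = 12.

12


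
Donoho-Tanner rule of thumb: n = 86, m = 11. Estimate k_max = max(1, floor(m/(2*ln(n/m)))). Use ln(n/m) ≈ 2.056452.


n/m = 86/11.
ln(n/m) ≈ 2.056452.
2*ln(n/m) ≈ 4.112904.
m/(2*ln(n/m)) ≈ 11/4.112904 ≈ 2.6745.
floor = 2.
k_max = max(1, 2) = 2.

2


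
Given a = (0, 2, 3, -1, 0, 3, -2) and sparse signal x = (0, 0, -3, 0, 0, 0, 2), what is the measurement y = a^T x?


Non-zero terms: ['3*-3', '-2*2']
Products: [-9, -4]
y = sum = -13.

-13


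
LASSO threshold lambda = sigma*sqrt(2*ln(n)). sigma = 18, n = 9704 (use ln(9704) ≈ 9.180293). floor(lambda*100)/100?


ln(9704) ≈ 9.180293.
2*ln(n) ≈ 18.360586.
sqrt(2*ln(n)) ≈ sqrt(18.360586) ≈ 4.284925.
lambda ≈ 18*4.284925 = 77.12865.
floor(lambda*100)/100 = 77.12.

77.12


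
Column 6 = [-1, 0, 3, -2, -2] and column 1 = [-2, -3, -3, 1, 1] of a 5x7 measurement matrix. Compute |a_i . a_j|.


Inner product: -1*-2 + 0*-3 + 3*-3 + -2*1 + -2*1
Products: [2, 0, -9, -2, -2]
Sum = -11.
|dot| = 11.

11


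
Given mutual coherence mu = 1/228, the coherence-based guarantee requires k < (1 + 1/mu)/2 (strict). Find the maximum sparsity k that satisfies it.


1/mu = 228.
1 + 1/mu = 229.
(1 + 1/mu)/2 = 114.5 is not an integer, so k_max = floor(114.5) = 114.

114


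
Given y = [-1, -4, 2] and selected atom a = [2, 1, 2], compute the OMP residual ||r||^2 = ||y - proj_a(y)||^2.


a^T a = 9.
a^T y = -2.
coeff = -2/9 = -2/9.
||r||^2 = 185/9.

185/9


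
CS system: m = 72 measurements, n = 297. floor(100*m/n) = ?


100*m/n = 100*72/297 ≈ 24.2424.
floor = 24.

24


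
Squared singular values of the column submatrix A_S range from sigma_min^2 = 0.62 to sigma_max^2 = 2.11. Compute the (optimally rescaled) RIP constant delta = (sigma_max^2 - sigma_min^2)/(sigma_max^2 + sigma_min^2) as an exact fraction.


lambda_max - lambda_min = 2.11 - 0.62 = 1.49.
lambda_max + lambda_min = 2.11 + 0.62 = 2.73.
delta = 1.49/2.73 = 149/273.

149/273


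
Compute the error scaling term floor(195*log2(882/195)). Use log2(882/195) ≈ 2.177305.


log2(n/k) = log2(882/195) ≈ 2.177305.
k*log2(n/k) ≈ 195*2.177305 = 424.574475.
floor(424.574475) = 424.

424


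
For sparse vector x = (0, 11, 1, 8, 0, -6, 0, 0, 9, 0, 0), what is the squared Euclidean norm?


Non-zero entries: [(1, 11), (2, 1), (3, 8), (5, -6), (8, 9)]
Squares: [121, 1, 64, 36, 81]
||x||_2^2 = sum = 303.

303


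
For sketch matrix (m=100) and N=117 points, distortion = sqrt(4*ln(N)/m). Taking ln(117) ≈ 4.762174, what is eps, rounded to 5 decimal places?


ln(117) ≈ 4.762174.
4*ln(N)/m ≈ 4*4.762174/100 ≈ 0.19048696.
eps = sqrt(0.19048696) ≈ 0.4364481 ≈ 0.43645.

0.43645


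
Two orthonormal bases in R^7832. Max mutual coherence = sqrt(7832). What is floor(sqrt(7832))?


88^2 = 7744 <= 7832 < 7921 = 89^2, so 88 <= sqrt(7832) < 89.
floor(sqrt(7832)) = 88.

88


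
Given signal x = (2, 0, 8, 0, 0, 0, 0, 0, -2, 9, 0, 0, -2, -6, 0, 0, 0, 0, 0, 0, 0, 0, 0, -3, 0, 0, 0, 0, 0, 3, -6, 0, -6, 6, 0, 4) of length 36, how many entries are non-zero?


Non-zero positions: [0, 2, 8, 9, 12, 13, 23, 29, 30, 32, 33, 35].
Sparsity = 12.

12


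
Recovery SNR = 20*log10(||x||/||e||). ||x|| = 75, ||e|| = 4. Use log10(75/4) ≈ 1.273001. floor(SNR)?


||x||/||e|| = 75/4.
log10(75/4) ≈ 1.273001.
20*log10(||x||/||e||) ≈ 20*1.273001 = 25.46002.
floor(25.46002) = 25.

25


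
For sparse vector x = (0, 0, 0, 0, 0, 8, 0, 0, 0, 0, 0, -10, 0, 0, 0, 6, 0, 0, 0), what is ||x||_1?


Non-zero entries: [(5, 8), (11, -10), (15, 6)]
Absolute values: [8, 10, 6]
||x||_1 = sum = 24.

24


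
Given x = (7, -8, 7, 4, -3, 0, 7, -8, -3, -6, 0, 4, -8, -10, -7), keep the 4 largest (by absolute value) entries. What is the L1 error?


Sorted |x_i| descending: [10, 8, 8, 8, 7, 7, 7, 7, 6, 4, 4, 3, 3, 0, 0]
Keep top 4: [10, 8, 8, 8]
Tail entries: [7, 7, 7, 7, 6, 4, 4, 3, 3, 0, 0]
L1 error = sum of tail = 48.

48


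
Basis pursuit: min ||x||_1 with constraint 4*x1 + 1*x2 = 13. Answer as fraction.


Axis intercepts:
  x1 = 13/4, x2 = 0: L1 = 13/4
  x1 = 0, x2 = 13: L1 = 13
x* = (13/4, 0)
||x*||_1 = 13/4.

13/4


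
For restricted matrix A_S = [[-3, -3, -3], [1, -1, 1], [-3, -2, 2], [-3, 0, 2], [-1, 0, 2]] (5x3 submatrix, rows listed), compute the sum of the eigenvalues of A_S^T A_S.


Sum of eigenvalues of A_S^T A_S = trace(A_S^T A_S) = sum of squared column norms of A_S.
A_S^T A_S diagonal: [29, 14, 22].
trace = 29 + 14 + 22 = 65.

65


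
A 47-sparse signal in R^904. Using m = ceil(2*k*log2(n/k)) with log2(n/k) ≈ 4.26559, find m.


log2(n/k) = log2(904/47) ≈ 4.26559.
2*k*log2(n/k) ≈ 2*47*4.26559 = 400.96546.
m = ceil(400.96546) = 401.

401


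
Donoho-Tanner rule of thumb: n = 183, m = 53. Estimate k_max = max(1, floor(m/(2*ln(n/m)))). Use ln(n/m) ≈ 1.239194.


n/m = 183/53.
ln(n/m) ≈ 1.239194.
2*ln(n/m) ≈ 2.478388.
m/(2*ln(n/m)) ≈ 53/2.478388 ≈ 21.3849.
floor = 21.
k_max = max(1, 21) = 21.

21


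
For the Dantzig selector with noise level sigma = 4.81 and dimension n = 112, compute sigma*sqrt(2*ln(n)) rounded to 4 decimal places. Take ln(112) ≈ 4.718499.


ln(112) ≈ 4.718499.
2*ln(n) ≈ 9.436998.
sqrt(2*ln(n)) ≈ sqrt(9.436998) ≈ 3.07197.
threshold ≈ 4.81*3.07197 = 14.7761757 ≈ 14.7762.

14.7762


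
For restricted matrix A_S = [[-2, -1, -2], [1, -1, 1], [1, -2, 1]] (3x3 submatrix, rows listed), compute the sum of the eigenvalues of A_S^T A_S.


Sum of eigenvalues of A_S^T A_S = trace(A_S^T A_S) = sum of squared column norms of A_S.
A_S^T A_S diagonal: [6, 6, 6].
trace = 6 + 6 + 6 = 18.

18


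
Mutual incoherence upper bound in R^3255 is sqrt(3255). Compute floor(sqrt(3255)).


57^2 = 3249 <= 3255 < 3364 = 58^2, so 57 <= sqrt(3255) < 58.
floor(sqrt(3255)) = 57.

57


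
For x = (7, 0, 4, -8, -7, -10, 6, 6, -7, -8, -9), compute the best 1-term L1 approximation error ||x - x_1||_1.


Sorted |x_i| descending: [10, 9, 8, 8, 7, 7, 7, 6, 6, 4, 0]
Keep top 1: [10]
Tail entries: [9, 8, 8, 7, 7, 7, 6, 6, 4, 0]
L1 error = sum of tail = 62.

62


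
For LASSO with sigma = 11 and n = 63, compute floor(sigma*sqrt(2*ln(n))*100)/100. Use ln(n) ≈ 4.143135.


ln(63) ≈ 4.143135.
2*ln(n) ≈ 8.28627.
sqrt(2*ln(n)) ≈ sqrt(8.28627) ≈ 2.878588.
lambda ≈ 11*2.878588 = 31.664468.
floor(lambda*100)/100 = 31.66.

31.66


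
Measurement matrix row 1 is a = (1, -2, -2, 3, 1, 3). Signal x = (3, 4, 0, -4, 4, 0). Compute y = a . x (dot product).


Non-zero terms: ['1*3', '-2*4', '3*-4', '1*4']
Products: [3, -8, -12, 4]
y = sum = -13.

-13


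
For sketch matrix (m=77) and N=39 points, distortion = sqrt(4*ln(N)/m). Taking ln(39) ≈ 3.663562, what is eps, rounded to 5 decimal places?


ln(39) ≈ 3.663562.
4*ln(N)/m ≈ 4*3.663562/77 ≈ 0.19031491.
eps = sqrt(0.19031491) ≈ 0.436251 ≈ 0.43625.

0.43625


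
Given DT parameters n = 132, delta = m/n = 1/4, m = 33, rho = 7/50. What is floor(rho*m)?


m = 1/4*132 = 33.
rho = 7/50.
rho*m = 7/50*33 = 4.62.
k = floor(4.62) = 4.

4


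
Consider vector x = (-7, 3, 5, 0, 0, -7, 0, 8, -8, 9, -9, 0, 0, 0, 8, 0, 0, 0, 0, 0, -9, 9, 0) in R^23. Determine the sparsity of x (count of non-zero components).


Non-zero positions: [0, 1, 2, 5, 7, 8, 9, 10, 14, 20, 21].
Sparsity = 11.

11


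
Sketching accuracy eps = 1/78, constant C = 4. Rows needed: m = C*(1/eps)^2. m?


1/eps = 78.
(1/eps)^2 = 6084.
m = 4*6084 = 24336.

24336


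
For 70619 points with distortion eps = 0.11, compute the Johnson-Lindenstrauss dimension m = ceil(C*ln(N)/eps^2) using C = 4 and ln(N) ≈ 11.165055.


ln(70619) ≈ 11.165055.
eps^2 = 0.11^2 = 0.0121.
C*ln(N)/eps^2 ≈ 4*11.165055/0.0121 ≈ 3690.9273.
m = ceil(3690.9273) = 3691.

3691


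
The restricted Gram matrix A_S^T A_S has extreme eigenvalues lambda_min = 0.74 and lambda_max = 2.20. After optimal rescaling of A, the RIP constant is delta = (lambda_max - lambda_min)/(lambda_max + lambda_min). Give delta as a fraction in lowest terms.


lambda_max - lambda_min = 2.20 - 0.74 = 1.46.
lambda_max + lambda_min = 2.20 + 0.74 = 2.94.
delta = 1.46/2.94 = 146/294 = 73/147.

73/147


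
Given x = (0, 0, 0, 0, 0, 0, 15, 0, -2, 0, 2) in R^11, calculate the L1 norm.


Non-zero entries: [(6, 15), (8, -2), (10, 2)]
Absolute values: [15, 2, 2]
||x||_1 = sum = 19.

19


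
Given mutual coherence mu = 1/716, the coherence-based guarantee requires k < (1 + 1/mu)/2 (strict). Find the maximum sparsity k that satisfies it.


1/mu = 716.
1 + 1/mu = 717.
(1 + 1/mu)/2 = 358.5 is not an integer, so k_max = floor(358.5) = 358.

358


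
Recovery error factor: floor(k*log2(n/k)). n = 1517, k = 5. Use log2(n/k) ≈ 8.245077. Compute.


log2(n/k) = log2(1517/5) ≈ 8.245077.
k*log2(n/k) ≈ 5*8.245077 = 41.225385.
floor(41.225385) = 41.

41


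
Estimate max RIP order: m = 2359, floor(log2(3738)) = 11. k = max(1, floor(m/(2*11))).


floor(log2(3738)) = 11.
2*11 = 22.
m/(2*floor(log2(n))) = 2359/22 ≈ 107.2273.
floor = 107.
k = max(1, 107) = 107.

107


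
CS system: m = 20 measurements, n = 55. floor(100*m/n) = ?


100*m/n = 100*20/55 ≈ 36.3636.
floor = 36.

36


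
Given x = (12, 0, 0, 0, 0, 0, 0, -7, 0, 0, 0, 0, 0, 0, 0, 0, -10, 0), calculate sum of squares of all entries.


Non-zero entries: [(0, 12), (7, -7), (16, -10)]
Squares: [144, 49, 100]
||x||_2^2 = sum = 293.

293


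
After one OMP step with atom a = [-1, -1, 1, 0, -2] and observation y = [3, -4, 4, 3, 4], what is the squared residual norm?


a^T a = 7.
a^T y = -3.
coeff = -3/7 = -3/7.
||r||^2 = 453/7.

453/7


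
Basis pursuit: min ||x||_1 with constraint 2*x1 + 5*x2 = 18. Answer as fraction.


Axis intercepts:
  x1 = 9, x2 = 0: L1 = 9
  x1 = 0, x2 = 18/5: L1 = 18/5
x* = (0, 18/5)
||x*||_1 = 18/5.

18/5


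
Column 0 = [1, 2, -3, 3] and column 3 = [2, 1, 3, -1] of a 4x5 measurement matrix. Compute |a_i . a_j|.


Inner product: 1*2 + 2*1 + -3*3 + 3*-1
Products: [2, 2, -9, -3]
Sum = -8.
|dot| = 8.

8


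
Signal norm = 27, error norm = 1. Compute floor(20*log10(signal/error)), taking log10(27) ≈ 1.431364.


||x||/||e|| = 27/1 = 27.
log10(27) ≈ 1.431364.
20*log10(||x||/||e||) ≈ 20*1.431364 = 28.62728.
floor(28.62728) = 28.

28


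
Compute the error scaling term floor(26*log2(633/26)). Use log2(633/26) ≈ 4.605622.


log2(n/k) = log2(633/26) ≈ 4.605622.
k*log2(n/k) ≈ 26*4.605622 = 119.746172.
floor(119.746172) = 119.

119


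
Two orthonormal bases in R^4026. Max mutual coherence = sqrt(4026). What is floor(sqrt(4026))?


63^2 = 3969 <= 4026 < 4096 = 64^2, so 63 <= sqrt(4026) < 64.
floor(sqrt(4026)) = 63.

63


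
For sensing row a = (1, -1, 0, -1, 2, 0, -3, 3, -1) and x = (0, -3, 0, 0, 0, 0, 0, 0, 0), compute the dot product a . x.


Non-zero terms: ['-1*-3']
Products: [3]
y = sum = 3.

3


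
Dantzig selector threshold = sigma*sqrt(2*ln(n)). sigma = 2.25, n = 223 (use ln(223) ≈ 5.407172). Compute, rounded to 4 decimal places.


ln(223) ≈ 5.407172.
2*ln(n) ≈ 10.814344.
sqrt(2*ln(n)) ≈ sqrt(10.814344) ≈ 3.288517.
threshold ≈ 2.25*3.288517 = 7.39916325 ≈ 7.3992.

7.3992


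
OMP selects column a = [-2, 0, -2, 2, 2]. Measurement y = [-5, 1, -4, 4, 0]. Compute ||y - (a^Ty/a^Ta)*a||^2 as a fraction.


a^T a = 16.
a^T y = 26.
coeff = 26/16 = 13/8.
||r||^2 = 63/4.

63/4


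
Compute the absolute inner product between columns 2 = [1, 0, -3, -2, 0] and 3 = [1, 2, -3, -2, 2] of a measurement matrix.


Inner product: 1*1 + 0*2 + -3*-3 + -2*-2 + 0*2
Products: [1, 0, 9, 4, 0]
Sum = 14.
|dot| = 14.

14


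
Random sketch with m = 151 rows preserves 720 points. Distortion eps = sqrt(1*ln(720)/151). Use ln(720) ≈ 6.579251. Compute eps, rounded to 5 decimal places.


ln(720) ≈ 6.579251.
1*ln(N)/m ≈ 1*6.579251/151 ≈ 0.0435712.
eps = sqrt(0.0435712) ≈ 0.2087372 ≈ 0.20874.

0.20874


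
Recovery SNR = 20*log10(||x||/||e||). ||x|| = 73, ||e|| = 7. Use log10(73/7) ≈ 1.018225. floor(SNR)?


||x||/||e|| = 73/7.
log10(73/7) ≈ 1.018225.
20*log10(||x||/||e||) ≈ 20*1.018225 = 20.3645.
floor(20.3645) = 20.

20


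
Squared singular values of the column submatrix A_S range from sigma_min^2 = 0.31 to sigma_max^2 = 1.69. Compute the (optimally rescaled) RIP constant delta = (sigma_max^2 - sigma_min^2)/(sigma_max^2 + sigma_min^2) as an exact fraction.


lambda_max - lambda_min = 1.69 - 0.31 = 1.38.
lambda_max + lambda_min = 1.69 + 0.31 = 2.00.
delta = 1.38/2.00 = 138/200 = 69/100.

69/100


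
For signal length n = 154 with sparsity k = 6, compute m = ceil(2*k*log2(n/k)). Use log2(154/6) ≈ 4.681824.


log2(n/k) = log2(154/6) ≈ 4.681824.
2*k*log2(n/k) ≈ 2*6*4.681824 = 56.181888.
m = ceil(56.181888) = 57.

57


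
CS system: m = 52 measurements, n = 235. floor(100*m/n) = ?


100*m/n = 100*52/235 ≈ 22.1277.
floor = 22.

22


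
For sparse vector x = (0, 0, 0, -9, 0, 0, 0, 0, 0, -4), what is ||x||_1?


Non-zero entries: [(3, -9), (9, -4)]
Absolute values: [9, 4]
||x||_1 = sum = 13.

13


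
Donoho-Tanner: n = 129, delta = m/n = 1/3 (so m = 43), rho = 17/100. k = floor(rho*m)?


m = 1/3*129 = 43.
rho = 17/100.
rho*m = 17/100*43 = 7.31.
k = floor(7.31) = 7.

7


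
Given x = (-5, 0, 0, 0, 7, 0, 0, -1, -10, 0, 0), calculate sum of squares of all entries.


Non-zero entries: [(0, -5), (4, 7), (7, -1), (8, -10)]
Squares: [25, 49, 1, 100]
||x||_2^2 = sum = 175.

175


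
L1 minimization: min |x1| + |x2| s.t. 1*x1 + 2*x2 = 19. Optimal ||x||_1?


Axis intercepts:
  x1 = 19, x2 = 0: L1 = 19
  x1 = 0, x2 = 19/2: L1 = 19/2
x* = (0, 19/2)
||x*||_1 = 19/2.

19/2


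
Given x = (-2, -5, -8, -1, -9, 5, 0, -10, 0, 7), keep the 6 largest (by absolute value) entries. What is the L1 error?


Sorted |x_i| descending: [10, 9, 8, 7, 5, 5, 2, 1, 0, 0]
Keep top 6: [10, 9, 8, 7, 5, 5]
Tail entries: [2, 1, 0, 0]
L1 error = sum of tail = 3.

3


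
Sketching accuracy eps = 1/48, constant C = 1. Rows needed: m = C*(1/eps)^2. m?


1/eps = 48.
(1/eps)^2 = 2304.
m = 1*2304 = 2304.

2304


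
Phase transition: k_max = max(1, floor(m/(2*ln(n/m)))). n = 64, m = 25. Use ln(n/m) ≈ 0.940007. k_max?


n/m = 64/25.
ln(n/m) ≈ 0.940007.
2*ln(n/m) ≈ 1.880014.
m/(2*ln(n/m)) ≈ 25/1.880014 ≈ 13.2978.
floor = 13.
k_max = max(1, 13) = 13.

13


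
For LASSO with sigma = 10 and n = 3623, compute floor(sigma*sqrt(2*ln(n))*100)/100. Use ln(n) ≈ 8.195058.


ln(3623) ≈ 8.195058.
2*ln(n) ≈ 16.390116.
sqrt(2*ln(n)) ≈ sqrt(16.390116) ≈ 4.048471.
lambda ≈ 10*4.048471 = 40.48471.
floor(lambda*100)/100 = 40.48.

40.48


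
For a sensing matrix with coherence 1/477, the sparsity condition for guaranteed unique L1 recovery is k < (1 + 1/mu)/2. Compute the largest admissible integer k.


1/mu = 477.
1 + 1/mu = 478.
(1 + 1/mu)/2 = 239 is an integer and the inequality is strict, so k_max = 239 - 1 = 238.

238


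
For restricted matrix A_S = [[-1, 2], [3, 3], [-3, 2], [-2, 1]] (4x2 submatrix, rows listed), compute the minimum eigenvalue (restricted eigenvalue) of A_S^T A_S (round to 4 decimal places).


A_S^T A_S = [[23, -1], [-1, 18]].
trace = 41.
det = 413.
disc = trace^2 - 4*det = 1681 - 4*413 = 29.
sqrt(29) ≈ 5.385165.
lam_min = (41 - sqrt(29))/2 ≈ (41 - 5.385165)/2 = 17.8074175 ≈ 17.8074.

17.8074


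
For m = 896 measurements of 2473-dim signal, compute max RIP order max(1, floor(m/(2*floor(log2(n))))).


floor(log2(2473)) = 11.
2*11 = 22.
m/(2*floor(log2(n))) = 896/22 ≈ 40.7273.
floor = 40.
k = max(1, 40) = 40.

40


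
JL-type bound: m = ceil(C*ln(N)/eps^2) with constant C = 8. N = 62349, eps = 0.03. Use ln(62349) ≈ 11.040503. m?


ln(62349) ≈ 11.040503.
eps^2 = 0.03^2 = 0.0009.
C*ln(N)/eps^2 ≈ 8*11.040503/0.0009 ≈ 98137.8044.
m = ceil(98137.8044) = 98138.

98138


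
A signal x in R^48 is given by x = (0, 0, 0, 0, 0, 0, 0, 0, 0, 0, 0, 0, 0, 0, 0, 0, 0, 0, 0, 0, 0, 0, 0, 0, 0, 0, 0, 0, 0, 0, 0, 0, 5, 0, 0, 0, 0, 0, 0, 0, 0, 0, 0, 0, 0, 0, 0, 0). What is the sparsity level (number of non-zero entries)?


Non-zero positions: [32].
Sparsity = 1.

1


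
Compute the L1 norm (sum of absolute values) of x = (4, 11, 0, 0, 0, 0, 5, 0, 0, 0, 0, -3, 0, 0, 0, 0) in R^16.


Non-zero entries: [(0, 4), (1, 11), (6, 5), (11, -3)]
Absolute values: [4, 11, 5, 3]
||x||_1 = sum = 23.

23


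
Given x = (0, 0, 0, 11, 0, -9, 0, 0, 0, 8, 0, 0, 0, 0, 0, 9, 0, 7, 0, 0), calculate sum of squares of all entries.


Non-zero entries: [(3, 11), (5, -9), (9, 8), (15, 9), (17, 7)]
Squares: [121, 81, 64, 81, 49]
||x||_2^2 = sum = 396.

396


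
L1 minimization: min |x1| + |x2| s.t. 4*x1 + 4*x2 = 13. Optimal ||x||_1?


Axis intercepts:
  x1 = 13/4, x2 = 0: L1 = 13/4
  x1 = 0, x2 = 13/4: L1 = 13/4
x* = (13/4, 0)
||x*||_1 = 13/4.

13/4


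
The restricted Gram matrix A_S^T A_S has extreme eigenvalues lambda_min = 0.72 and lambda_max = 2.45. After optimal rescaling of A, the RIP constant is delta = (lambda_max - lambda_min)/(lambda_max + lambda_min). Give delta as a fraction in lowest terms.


lambda_max - lambda_min = 2.45 - 0.72 = 1.73.
lambda_max + lambda_min = 2.45 + 0.72 = 3.17.
delta = 1.73/3.17 = 173/317.

173/317


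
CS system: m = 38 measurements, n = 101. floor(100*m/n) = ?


100*m/n = 100*38/101 ≈ 37.6238.
floor = 37.

37


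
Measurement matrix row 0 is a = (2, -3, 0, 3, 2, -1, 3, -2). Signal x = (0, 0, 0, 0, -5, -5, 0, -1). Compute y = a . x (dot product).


Non-zero terms: ['2*-5', '-1*-5', '-2*-1']
Products: [-10, 5, 2]
y = sum = -3.

-3


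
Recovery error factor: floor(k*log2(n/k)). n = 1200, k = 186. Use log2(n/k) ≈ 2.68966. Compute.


log2(n/k) = log2(1200/186) ≈ 2.68966.
k*log2(n/k) ≈ 186*2.68966 = 500.27676.
floor(500.27676) = 500.

500


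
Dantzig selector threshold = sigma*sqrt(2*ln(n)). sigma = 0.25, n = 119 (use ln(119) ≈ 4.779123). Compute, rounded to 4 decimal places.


ln(119) ≈ 4.779123.
2*ln(n) ≈ 9.558246.
sqrt(2*ln(n)) ≈ sqrt(9.558246) ≈ 3.091641.
threshold ≈ 0.25*3.091641 = 0.77291025 ≈ 0.7729.

0.7729


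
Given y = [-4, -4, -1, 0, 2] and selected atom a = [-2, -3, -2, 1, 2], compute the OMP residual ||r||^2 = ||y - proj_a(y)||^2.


a^T a = 22.
a^T y = 26.
coeff = 26/22 = 13/11.
||r||^2 = 69/11.

69/11


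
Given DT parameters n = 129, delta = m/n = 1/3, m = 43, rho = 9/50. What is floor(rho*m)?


m = 1/3*129 = 43.
rho = 9/50.
rho*m = 9/50*43 = 7.74.
k = floor(7.74) = 7.

7


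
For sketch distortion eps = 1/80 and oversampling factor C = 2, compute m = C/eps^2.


1/eps = 80.
(1/eps)^2 = 6400.
m = 2*6400 = 12800.

12800


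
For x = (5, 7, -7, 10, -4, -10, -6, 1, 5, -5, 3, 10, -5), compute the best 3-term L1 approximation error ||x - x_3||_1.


Sorted |x_i| descending: [10, 10, 10, 7, 7, 6, 5, 5, 5, 5, 4, 3, 1]
Keep top 3: [10, 10, 10]
Tail entries: [7, 7, 6, 5, 5, 5, 5, 4, 3, 1]
L1 error = sum of tail = 48.

48


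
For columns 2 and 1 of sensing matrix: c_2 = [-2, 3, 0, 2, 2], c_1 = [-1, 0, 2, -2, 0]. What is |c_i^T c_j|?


Inner product: -2*-1 + 3*0 + 0*2 + 2*-2 + 2*0
Products: [2, 0, 0, -4, 0]
Sum = -2.
|dot| = 2.

2


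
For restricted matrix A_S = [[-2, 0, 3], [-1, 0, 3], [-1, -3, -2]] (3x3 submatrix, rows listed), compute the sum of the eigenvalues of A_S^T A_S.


Sum of eigenvalues of A_S^T A_S = trace(A_S^T A_S) = sum of squared column norms of A_S.
A_S^T A_S diagonal: [6, 9, 22].
trace = 6 + 9 + 22 = 37.

37


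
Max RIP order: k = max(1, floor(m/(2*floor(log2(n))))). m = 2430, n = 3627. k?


floor(log2(3627)) = 11.
2*11 = 22.
m/(2*floor(log2(n))) = 2430/22 ≈ 110.4545.
floor = 110.
k = max(1, 110) = 110.

110


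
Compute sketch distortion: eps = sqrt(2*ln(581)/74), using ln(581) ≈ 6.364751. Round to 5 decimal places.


ln(581) ≈ 6.364751.
2*ln(N)/m ≈ 2*6.364751/74 ≈ 0.1720203.
eps = sqrt(0.1720203) ≈ 0.4147533 ≈ 0.41475.

0.41475


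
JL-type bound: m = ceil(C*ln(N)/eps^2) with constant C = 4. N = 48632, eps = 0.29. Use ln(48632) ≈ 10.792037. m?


ln(48632) ≈ 10.792037.
eps^2 = 0.29^2 = 0.0841.
C*ln(N)/eps^2 ≈ 4*10.792037/0.0841 ≈ 513.2955.
m = ceil(513.2955) = 514.

514


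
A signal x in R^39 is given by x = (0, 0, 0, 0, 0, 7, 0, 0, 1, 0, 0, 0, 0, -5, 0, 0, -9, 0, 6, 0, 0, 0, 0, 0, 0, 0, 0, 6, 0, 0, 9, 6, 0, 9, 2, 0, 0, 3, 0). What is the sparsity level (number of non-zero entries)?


Non-zero positions: [5, 8, 13, 16, 18, 27, 30, 31, 33, 34, 37].
Sparsity = 11.

11


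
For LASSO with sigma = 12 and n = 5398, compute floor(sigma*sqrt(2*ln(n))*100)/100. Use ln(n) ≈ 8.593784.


ln(5398) ≈ 8.593784.
2*ln(n) ≈ 17.187568.
sqrt(2*ln(n)) ≈ sqrt(17.187568) ≈ 4.145789.
lambda ≈ 12*4.145789 = 49.749468.
floor(lambda*100)/100 = 49.74.

49.74


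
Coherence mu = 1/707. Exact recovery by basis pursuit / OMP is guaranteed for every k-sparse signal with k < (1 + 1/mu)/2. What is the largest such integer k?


1/mu = 707.
1 + 1/mu = 708.
(1 + 1/mu)/2 = 354 is an integer and the inequality is strict, so k_max = 354 - 1 = 353.

353


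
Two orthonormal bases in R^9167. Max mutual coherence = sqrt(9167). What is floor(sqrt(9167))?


95^2 = 9025 <= 9167 < 9216 = 96^2, so 95 <= sqrt(9167) < 96.
floor(sqrt(9167)) = 95.

95


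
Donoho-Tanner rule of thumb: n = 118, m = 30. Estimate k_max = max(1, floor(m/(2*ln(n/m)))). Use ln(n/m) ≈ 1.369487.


n/m = 118/30 = 59/15.
ln(n/m) ≈ 1.369487.
2*ln(n/m) ≈ 2.738974.
m/(2*ln(n/m)) ≈ 30/2.738974 ≈ 10.953.
floor = 10.
k_max = max(1, 10) = 10.

10


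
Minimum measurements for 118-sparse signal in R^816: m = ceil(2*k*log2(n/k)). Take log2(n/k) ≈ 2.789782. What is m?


log2(n/k) = log2(816/118) ≈ 2.789782.
2*k*log2(n/k) ≈ 2*118*2.789782 = 658.388552.
m = ceil(658.388552) = 659.

659


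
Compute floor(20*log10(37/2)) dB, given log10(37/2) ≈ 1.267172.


||x||/||e|| = 37/2.
log10(37/2) ≈ 1.267172.
20*log10(||x||/||e||) ≈ 20*1.267172 = 25.34344.
floor(25.34344) = 25.

25


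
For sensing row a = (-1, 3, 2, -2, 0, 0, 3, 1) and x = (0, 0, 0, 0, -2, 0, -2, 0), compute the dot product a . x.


Non-zero terms: ['0*-2', '3*-2']
Products: [0, -6]
y = sum = -6.

-6


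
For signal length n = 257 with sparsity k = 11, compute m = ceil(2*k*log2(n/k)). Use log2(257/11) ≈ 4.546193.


log2(n/k) = log2(257/11) ≈ 4.546193.
2*k*log2(n/k) ≈ 2*11*4.546193 = 100.016246.
m = ceil(100.016246) = 101.

101


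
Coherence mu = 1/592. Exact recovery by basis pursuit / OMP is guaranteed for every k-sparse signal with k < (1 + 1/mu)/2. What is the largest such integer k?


1/mu = 592.
1 + 1/mu = 593.
(1 + 1/mu)/2 = 296.5 is not an integer, so k_max = floor(296.5) = 296.

296


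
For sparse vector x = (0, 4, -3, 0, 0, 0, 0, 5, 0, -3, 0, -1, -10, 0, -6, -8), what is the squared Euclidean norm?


Non-zero entries: [(1, 4), (2, -3), (7, 5), (9, -3), (11, -1), (12, -10), (14, -6), (15, -8)]
Squares: [16, 9, 25, 9, 1, 100, 36, 64]
||x||_2^2 = sum = 260.

260


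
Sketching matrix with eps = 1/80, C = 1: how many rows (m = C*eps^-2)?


1/eps = 80.
(1/eps)^2 = 6400.
m = 1*6400 = 6400.

6400


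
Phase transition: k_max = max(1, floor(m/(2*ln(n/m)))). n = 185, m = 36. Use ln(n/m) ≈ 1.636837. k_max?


n/m = 185/36.
ln(n/m) ≈ 1.636837.
2*ln(n/m) ≈ 3.273674.
m/(2*ln(n/m)) ≈ 36/3.273674 ≈ 10.9968.
floor = 10.
k_max = max(1, 10) = 10.

10


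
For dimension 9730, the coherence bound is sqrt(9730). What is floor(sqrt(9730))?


98^2 = 9604 <= 9730 < 9801 = 99^2, so 98 <= sqrt(9730) < 99.
floor(sqrt(9730)) = 98.

98


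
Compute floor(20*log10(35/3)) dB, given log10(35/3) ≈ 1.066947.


||x||/||e|| = 35/3.
log10(35/3) ≈ 1.066947.
20*log10(||x||/||e||) ≈ 20*1.066947 = 21.33894.
floor(21.33894) = 21.

21


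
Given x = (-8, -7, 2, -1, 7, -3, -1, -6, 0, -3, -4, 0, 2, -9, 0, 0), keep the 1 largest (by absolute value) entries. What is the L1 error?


Sorted |x_i| descending: [9, 8, 7, 7, 6, 4, 3, 3, 2, 2, 1, 1, 0, 0, 0, 0]
Keep top 1: [9]
Tail entries: [8, 7, 7, 6, 4, 3, 3, 2, 2, 1, 1, 0, 0, 0, 0]
L1 error = sum of tail = 44.

44


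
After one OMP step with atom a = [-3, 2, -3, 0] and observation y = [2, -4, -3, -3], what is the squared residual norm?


a^T a = 22.
a^T y = -5.
coeff = -5/22 = -5/22.
||r||^2 = 811/22.

811/22


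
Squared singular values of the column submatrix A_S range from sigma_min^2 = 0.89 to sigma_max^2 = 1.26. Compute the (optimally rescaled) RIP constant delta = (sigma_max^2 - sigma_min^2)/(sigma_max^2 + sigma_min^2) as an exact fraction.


lambda_max - lambda_min = 1.26 - 0.89 = 0.37.
lambda_max + lambda_min = 1.26 + 0.89 = 2.15.
delta = 0.37/2.15 = 37/215.

37/215


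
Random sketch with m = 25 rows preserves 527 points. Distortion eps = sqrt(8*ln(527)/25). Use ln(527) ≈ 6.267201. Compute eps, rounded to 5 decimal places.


ln(527) ≈ 6.267201.
8*ln(N)/m ≈ 8*6.267201/25 ≈ 2.00550432.
eps = sqrt(2.00550432) ≈ 1.4161583 ≈ 1.41616.

1.41616


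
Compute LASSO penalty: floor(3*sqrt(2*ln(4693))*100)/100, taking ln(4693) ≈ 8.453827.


ln(4693) ≈ 8.453827.
2*ln(n) ≈ 16.907654.
sqrt(2*ln(n)) ≈ sqrt(16.907654) ≈ 4.111892.
lambda ≈ 3*4.111892 = 12.335676.
floor(lambda*100)/100 = 12.33.

12.33


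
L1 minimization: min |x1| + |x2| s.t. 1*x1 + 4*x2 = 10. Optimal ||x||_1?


Axis intercepts:
  x1 = 10, x2 = 0: L1 = 10
  x1 = 0, x2 = 5/2: L1 = 5/2
x* = (0, 5/2)
||x*||_1 = 5/2.

5/2


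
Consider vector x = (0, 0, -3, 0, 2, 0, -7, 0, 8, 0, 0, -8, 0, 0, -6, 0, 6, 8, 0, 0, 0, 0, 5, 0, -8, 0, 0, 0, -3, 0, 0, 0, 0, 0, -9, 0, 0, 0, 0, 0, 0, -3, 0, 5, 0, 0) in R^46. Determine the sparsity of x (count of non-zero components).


Non-zero positions: [2, 4, 6, 8, 11, 14, 16, 17, 22, 24, 28, 34, 41, 43].
Sparsity = 14.

14
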